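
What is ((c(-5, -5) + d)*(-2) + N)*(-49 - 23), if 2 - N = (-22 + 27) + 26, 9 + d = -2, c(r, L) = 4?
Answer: 1080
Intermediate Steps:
d = -11 (d = -9 - 2 = -11)
N = -29 (N = 2 - ((-22 + 27) + 26) = 2 - (5 + 26) = 2 - 1*31 = 2 - 31 = -29)
((c(-5, -5) + d)*(-2) + N)*(-49 - 23) = ((4 - 11)*(-2) - 29)*(-49 - 23) = (-7*(-2) - 29)*(-72) = (14 - 29)*(-72) = -15*(-72) = 1080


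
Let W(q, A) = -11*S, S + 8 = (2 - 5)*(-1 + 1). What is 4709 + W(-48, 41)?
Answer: 4797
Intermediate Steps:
S = -8 (S = -8 + (2 - 5)*(-1 + 1) = -8 - 3*0 = -8 + 0 = -8)
W(q, A) = 88 (W(q, A) = -11*(-8) = 88)
4709 + W(-48, 41) = 4709 + 88 = 4797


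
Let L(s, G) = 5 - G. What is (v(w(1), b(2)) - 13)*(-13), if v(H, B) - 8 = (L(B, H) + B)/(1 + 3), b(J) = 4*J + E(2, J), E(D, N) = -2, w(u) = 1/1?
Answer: 65/2 ≈ 32.500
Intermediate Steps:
w(u) = 1
b(J) = -2 + 4*J (b(J) = 4*J - 2 = -2 + 4*J)
v(H, B) = 37/4 - H/4 + B/4 (v(H, B) = 8 + ((5 - H) + B)/(1 + 3) = 8 + (5 + B - H)/4 = 8 + (5 + B - H)*(1/4) = 8 + (5/4 - H/4 + B/4) = 37/4 - H/4 + B/4)
(v(w(1), b(2)) - 13)*(-13) = ((37/4 - 1/4*1 + (-2 + 4*2)/4) - 13)*(-13) = ((37/4 - 1/4 + (-2 + 8)/4) - 13)*(-13) = ((37/4 - 1/4 + (1/4)*6) - 13)*(-13) = ((37/4 - 1/4 + 3/2) - 13)*(-13) = (21/2 - 13)*(-13) = -5/2*(-13) = 65/2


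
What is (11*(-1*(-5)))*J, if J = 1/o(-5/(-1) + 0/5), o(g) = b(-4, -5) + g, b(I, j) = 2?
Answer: 55/7 ≈ 7.8571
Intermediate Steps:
o(g) = 2 + g
J = ⅐ (J = 1/(2 + (-5/(-1) + 0/5)) = 1/(2 + (-5*(-1) + 0*(⅕))) = 1/(2 + (5 + 0)) = 1/(2 + 5) = 1/7 = ⅐ ≈ 0.14286)
(11*(-1*(-5)))*J = (11*(-1*(-5)))*(⅐) = (11*5)*(⅐) = 55*(⅐) = 55/7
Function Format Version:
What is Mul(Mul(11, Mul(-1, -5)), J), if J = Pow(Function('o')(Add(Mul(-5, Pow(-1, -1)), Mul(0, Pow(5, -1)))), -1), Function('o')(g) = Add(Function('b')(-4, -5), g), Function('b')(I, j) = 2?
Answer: Rational(55, 7) ≈ 7.8571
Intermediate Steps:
Function('o')(g) = Add(2, g)
J = Rational(1, 7) (J = Pow(Add(2, Add(Mul(-5, Pow(-1, -1)), Mul(0, Pow(5, -1)))), -1) = Pow(Add(2, Add(Mul(-5, -1), Mul(0, Rational(1, 5)))), -1) = Pow(Add(2, Add(5, 0)), -1) = Pow(Add(2, 5), -1) = Pow(7, -1) = Rational(1, 7) ≈ 0.14286)
Mul(Mul(11, Mul(-1, -5)), J) = Mul(Mul(11, Mul(-1, -5)), Rational(1, 7)) = Mul(Mul(11, 5), Rational(1, 7)) = Mul(55, Rational(1, 7)) = Rational(55, 7)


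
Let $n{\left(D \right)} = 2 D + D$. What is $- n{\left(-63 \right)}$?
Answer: $189$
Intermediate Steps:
$n{\left(D \right)} = 3 D$
$- n{\left(-63 \right)} = - 3 \left(-63\right) = \left(-1\right) \left(-189\right) = 189$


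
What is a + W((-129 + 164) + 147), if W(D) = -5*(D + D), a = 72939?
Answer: 71119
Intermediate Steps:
W(D) = -10*D
a + W((-129 + 164) + 147) = 72939 - 10*((-129 + 164) + 147) = 72939 - 10*(35 + 147) = 72939 - 10*182 = 72939 - 1820 = 71119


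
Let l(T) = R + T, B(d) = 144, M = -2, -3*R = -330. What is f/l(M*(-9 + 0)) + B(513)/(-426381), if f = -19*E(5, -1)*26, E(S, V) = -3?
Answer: 105313035/9096128 ≈ 11.578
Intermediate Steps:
R = 110 (R = -1/3*(-330) = 110)
f = 1482 (f = -19*(-3)*26 = 57*26 = 1482)
l(T) = 110 + T
f/l(M*(-9 + 0)) + B(513)/(-426381) = 1482/(110 - 2*(-9 + 0)) + 144/(-426381) = 1482/(110 - 2*(-9)) + 144*(-1/426381) = 1482/(110 + 18) - 48/142127 = 1482/128 - 48/142127 = 1482*(1/128) - 48/142127 = 741/64 - 48/142127 = 105313035/9096128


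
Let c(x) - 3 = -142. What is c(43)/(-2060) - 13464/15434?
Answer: -12795257/15897020 ≈ -0.80488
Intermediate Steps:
c(x) = -139 (c(x) = 3 - 142 = -139)
c(43)/(-2060) - 13464/15434 = -139/(-2060) - 13464/15434 = -139*(-1/2060) - 13464*1/15434 = 139/2060 - 6732/7717 = -12795257/15897020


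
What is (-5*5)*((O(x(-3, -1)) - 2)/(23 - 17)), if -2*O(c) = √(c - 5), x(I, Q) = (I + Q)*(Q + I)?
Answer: 25/3 + 25*√11/12 ≈ 15.243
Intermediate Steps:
x(I, Q) = (I + Q)² (x(I, Q) = (I + Q)*(I + Q) = (I + Q)²)
O(c) = -√(-5 + c)/2 (O(c) = -√(c - 5)/2 = -√(-5 + c)/2)
(-5*5)*((O(x(-3, -1)) - 2)/(23 - 17)) = (-5*5)*((-√(-5 + (-3 - 1)²)/2 - 2)/(23 - 17)) = -25*(-√(-5 + (-4)²)/2 - 2)/6 = -25*(-√(-5 + 16)/2 - 2)/6 = -25*(-√11/2 - 2)/6 = -25*(-2 - √11/2)/6 = -25*(-⅓ - √11/12) = 25/3 + 25*√11/12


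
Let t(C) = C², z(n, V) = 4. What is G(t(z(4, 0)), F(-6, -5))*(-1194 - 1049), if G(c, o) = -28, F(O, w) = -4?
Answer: 62804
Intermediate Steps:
G(t(z(4, 0)), F(-6, -5))*(-1194 - 1049) = -28*(-1194 - 1049) = -28*(-2243) = 62804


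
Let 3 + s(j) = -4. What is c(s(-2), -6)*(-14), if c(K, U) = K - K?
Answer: 0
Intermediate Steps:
s(j) = -7 (s(j) = -3 - 4 = -7)
c(K, U) = 0
c(s(-2), -6)*(-14) = 0*(-14) = 0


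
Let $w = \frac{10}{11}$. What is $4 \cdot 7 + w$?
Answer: $\frac{318}{11} \approx 28.909$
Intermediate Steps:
$w = \frac{10}{11}$ ($w = 10 \cdot \frac{1}{11} = \frac{10}{11} \approx 0.90909$)
$4 \cdot 7 + w = 4 \cdot 7 + \frac{10}{11} = 28 + \frac{10}{11} = \frac{318}{11}$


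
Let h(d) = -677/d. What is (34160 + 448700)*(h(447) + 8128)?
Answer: 1754007781540/447 ≈ 3.9240e+9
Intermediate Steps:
(34160 + 448700)*(h(447) + 8128) = (34160 + 448700)*(-677/447 + 8128) = 482860*(-677*1/447 + 8128) = 482860*(-677/447 + 8128) = 482860*(3632539/447) = 1754007781540/447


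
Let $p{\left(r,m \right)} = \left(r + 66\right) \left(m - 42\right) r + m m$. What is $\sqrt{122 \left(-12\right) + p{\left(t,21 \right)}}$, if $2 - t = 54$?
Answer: $3 \sqrt{1585} \approx 119.44$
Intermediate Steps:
$t = -52$ ($t = 2 - 54 = -52$)
$p{\left(r,m \right)} = m^{2} + r \left(-42 + m\right) \left(66 + r\right)$ ($p{\left(r,m \right)} = \left(66 + r\right) \left(-42 + m\right) r + m^{2} = \left(-42 + m\right) \left(66 + r\right) r + m^{2} = r \left(-42 + m\right) \left(66 + r\right) + m^{2} = m^{2} + r \left(-42 + m\right) \left(66 + r\right)$)
$\sqrt{122 \left(-12\right) + p{\left(t,21 \right)}} = \sqrt{122 \left(-12\right) + \left(21^{2} - -144144 - 42 \left(-52\right)^{2} + 21 \left(-52\right)^{2} + 66 \cdot 21 \left(-52\right)\right)} = \sqrt{-1464 + \left(441 + 144144 - 113568 + 21 \cdot 2704 - 72072\right)} = \sqrt{-1464 + \left(441 + 144144 - 113568 + 56784 - 72072\right)} = \sqrt{-1464 + 15729} = \sqrt{14265} = 3 \sqrt{1585}$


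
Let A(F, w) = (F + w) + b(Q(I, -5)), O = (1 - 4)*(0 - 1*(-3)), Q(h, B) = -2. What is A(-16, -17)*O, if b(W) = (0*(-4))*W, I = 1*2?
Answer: 297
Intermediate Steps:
I = 2
b(W) = 0 (b(W) = 0*W = 0)
O = -9 (O = -3*(0 + 3) = -3*3 = -9)
A(F, w) = F + w (A(F, w) = (F + w) + 0 = F + w)
A(-16, -17)*O = (-16 - 17)*(-9) = -33*(-9) = 297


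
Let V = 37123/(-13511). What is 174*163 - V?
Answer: 383236105/13511 ≈ 28365.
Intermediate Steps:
V = -37123/13511 (V = 37123*(-1/13511) = -37123/13511 ≈ -2.7476)
174*163 - V = 174*163 - 1*(-37123/13511) = 28362 + 37123/13511 = 383236105/13511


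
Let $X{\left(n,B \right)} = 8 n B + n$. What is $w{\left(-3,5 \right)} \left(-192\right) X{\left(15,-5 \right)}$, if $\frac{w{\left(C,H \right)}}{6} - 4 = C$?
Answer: $673920$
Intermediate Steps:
$w{\left(C,H \right)} = 24 + 6 C$
$X{\left(n,B \right)} = n + 8 B n$ ($X{\left(n,B \right)} = 8 B n + n = n + 8 B n$)
$w{\left(-3,5 \right)} \left(-192\right) X{\left(15,-5 \right)} = \left(24 + 6 \left(-3\right)\right) \left(-192\right) 15 \left(1 + 8 \left(-5\right)\right) = \left(24 - 18\right) \left(-192\right) 15 \left(1 - 40\right) = 6 \left(-192\right) 15 \left(-39\right) = \left(-1152\right) \left(-585\right) = 673920$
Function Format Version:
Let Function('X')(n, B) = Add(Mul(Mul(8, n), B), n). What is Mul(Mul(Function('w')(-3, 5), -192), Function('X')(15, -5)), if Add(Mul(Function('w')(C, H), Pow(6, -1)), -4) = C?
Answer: 673920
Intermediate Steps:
Function('w')(C, H) = Add(24, Mul(6, C))
Function('X')(n, B) = Add(n, Mul(8, B, n)) (Function('X')(n, B) = Add(Mul(8, B, n), n) = Add(n, Mul(8, B, n)))
Mul(Mul(Function('w')(-3, 5), -192), Function('X')(15, -5)) = Mul(Mul(Add(24, Mul(6, -3)), -192), Mul(15, Add(1, Mul(8, -5)))) = Mul(Mul(Add(24, -18), -192), Mul(15, Add(1, -40))) = Mul(Mul(6, -192), Mul(15, -39)) = Mul(-1152, -585) = 673920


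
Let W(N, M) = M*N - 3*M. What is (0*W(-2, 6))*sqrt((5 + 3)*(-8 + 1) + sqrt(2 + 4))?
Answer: 0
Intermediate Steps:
W(N, M) = -3*M + M*N
(0*W(-2, 6))*sqrt((5 + 3)*(-8 + 1) + sqrt(2 + 4)) = (0*(6*(-3 - 2)))*sqrt((5 + 3)*(-8 + 1) + sqrt(2 + 4)) = (0*(6*(-5)))*sqrt(8*(-7) + sqrt(6)) = (0*(-30))*sqrt(-56 + sqrt(6)) = 0*sqrt(-56 + sqrt(6)) = 0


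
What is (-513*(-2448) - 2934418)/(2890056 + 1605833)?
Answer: -1678594/4495889 ≈ -0.37336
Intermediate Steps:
(-513*(-2448) - 2934418)/(2890056 + 1605833) = (1255824 - 2934418)/4495889 = -1678594*1/4495889 = -1678594/4495889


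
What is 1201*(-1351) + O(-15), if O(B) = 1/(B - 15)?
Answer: -48676531/30 ≈ -1.6226e+6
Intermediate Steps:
O(B) = 1/(-15 + B)
1201*(-1351) + O(-15) = 1201*(-1351) + 1/(-15 - 15) = -1622551 + 1/(-30) = -1622551 - 1/30 = -48676531/30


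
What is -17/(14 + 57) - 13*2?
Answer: -1863/71 ≈ -26.239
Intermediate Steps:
-17/(14 + 57) - 13*2 = -17/71 - 26 = -1863/71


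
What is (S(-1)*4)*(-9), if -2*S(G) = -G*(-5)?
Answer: -90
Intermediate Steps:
S(G) = -5*G/2 (S(G) = -(-G)*(-5)/2 = -5*G/2)
(S(-1)*4)*(-9) = (-5/2*(-1)*4)*(-9) = ((5/2)*4)*(-9) = 10*(-9) = -90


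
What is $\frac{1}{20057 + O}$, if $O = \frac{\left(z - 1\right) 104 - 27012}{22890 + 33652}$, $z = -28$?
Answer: $\frac{28271}{567016433} \approx 4.9859 \cdot 10^{-5}$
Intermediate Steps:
$O = - \frac{15014}{28271}$ ($O = \frac{\left(-28 - 1\right) 104 - 27012}{22890 + 33652} = \frac{\left(-29\right) 104 - 27012}{56542} = \left(-3016 - 27012\right) \frac{1}{56542} = \left(-30028\right) \frac{1}{56542} = - \frac{15014}{28271} \approx -0.53107$)
$\frac{1}{20057 + O} = \frac{1}{20057 - \frac{15014}{28271}} = \frac{1}{\frac{567016433}{28271}} = \frac{28271}{567016433}$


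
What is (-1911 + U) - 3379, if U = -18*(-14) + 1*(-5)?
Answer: -5043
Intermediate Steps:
U = 247 (U = 252 - 5 = 247)
(-1911 + U) - 3379 = (-1911 + 247) - 3379 = -1664 - 3379 = -5043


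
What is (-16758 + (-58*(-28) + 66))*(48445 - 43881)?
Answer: -68770352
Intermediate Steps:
(-16758 + (-58*(-28) + 66))*(48445 - 43881) = (-16758 + (1624 + 66))*4564 = (-16758 + 1690)*4564 = -15068*4564 = -68770352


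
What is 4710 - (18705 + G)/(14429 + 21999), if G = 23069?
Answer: 85767053/18214 ≈ 4708.9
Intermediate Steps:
4710 - (18705 + G)/(14429 + 21999) = 4710 - (18705 + 23069)/(14429 + 21999) = 4710 - 41774/36428 = 4710 - 1*20887/18214 = 4710 - 20887/18214 = 85767053/18214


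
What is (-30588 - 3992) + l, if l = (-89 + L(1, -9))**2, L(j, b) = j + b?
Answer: -25171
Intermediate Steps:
L(j, b) = b + j
l = 9409 (l = (-89 + (-9 + 1))**2 = (-89 - 8)**2 = (-97)**2 = 9409)
(-30588 - 3992) + l = (-30588 - 3992) + 9409 = -34580 + 9409 = -25171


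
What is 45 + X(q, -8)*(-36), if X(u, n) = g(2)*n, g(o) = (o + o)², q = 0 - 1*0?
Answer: 4653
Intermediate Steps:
q = 0 (q = 0 + 0 = 0)
g(o) = 4*o² (g(o) = (2*o)² = 4*o²)
X(u, n) = 16*n (X(u, n) = (4*2²)*n = (4*4)*n = 16*n)
45 + X(q, -8)*(-36) = 45 + (16*(-8))*(-36) = 45 - 128*(-36) = 45 + 4608 = 4653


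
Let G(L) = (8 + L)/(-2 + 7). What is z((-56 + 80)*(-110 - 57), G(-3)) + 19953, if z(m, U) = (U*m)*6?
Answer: -4095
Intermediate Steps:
G(L) = 8/5 + L/5 (G(L) = (8 + L)/5 = (8 + L)*(⅕) = 8/5 + L/5)
z(m, U) = 6*U*m
z((-56 + 80)*(-110 - 57), G(-3)) + 19953 = 6*(8/5 + (⅕)*(-3))*((-56 + 80)*(-110 - 57)) + 19953 = 6*(8/5 - ⅗)*(24*(-167)) + 19953 = 6*1*(-4008) + 19953 = -24048 + 19953 = -4095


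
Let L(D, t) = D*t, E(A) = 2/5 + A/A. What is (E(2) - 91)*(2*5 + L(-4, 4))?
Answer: 2688/5 ≈ 537.60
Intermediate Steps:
E(A) = 7/5 (E(A) = 2*(1/5) + 1 = 2/5 + 1 = 7/5)
(E(2) - 91)*(2*5 + L(-4, 4)) = (7/5 - 91)*(2*5 - 4*4) = -448*(10 - 16)/5 = -448/5*(-6) = 2688/5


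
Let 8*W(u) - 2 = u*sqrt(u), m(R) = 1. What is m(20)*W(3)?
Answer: 1/4 + 3*sqrt(3)/8 ≈ 0.89952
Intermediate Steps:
W(u) = 1/4 + u**(3/2)/8 (W(u) = 1/4 + (u*sqrt(u))/8 = 1/4 + u**(3/2)/8)
m(20)*W(3) = 1*(1/4 + 3**(3/2)/8) = 1*(1/4 + (3*sqrt(3))/8) = 1*(1/4 + 3*sqrt(3)/8) = 1/4 + 3*sqrt(3)/8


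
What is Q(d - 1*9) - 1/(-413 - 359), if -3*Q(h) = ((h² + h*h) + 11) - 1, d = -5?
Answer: -103447/772 ≈ -134.00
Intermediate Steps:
Q(h) = -10/3 - 2*h²/3 (Q(h) = -(((h² + h*h) + 11) - 1)/3 = -(((h² + h²) + 11) - 1)/3 = -((2*h² + 11) - 1)/3 = -((11 + 2*h²) - 1)/3 = -(10 + 2*h²)/3 = -10/3 - 2*h²/3)
Q(d - 1*9) - 1/(-413 - 359) = (-10/3 - 2*(-5 - 1*9)²/3) - 1/(-413 - 359) = (-10/3 - 2*(-5 - 9)²/3) - 1/(-772) = (-10/3 - ⅔*(-14)²) - 1*(-1/772) = (-10/3 - ⅔*196) + 1/772 = (-10/3 - 392/3) + 1/772 = -134 + 1/772 = -103447/772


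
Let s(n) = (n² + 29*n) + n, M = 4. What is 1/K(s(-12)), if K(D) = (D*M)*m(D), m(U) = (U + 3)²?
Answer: -1/39198816 ≈ -2.5511e-8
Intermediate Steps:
m(U) = (3 + U)²
s(n) = n² + 30*n
K(D) = 4*D*(3 + D)² (K(D) = (D*4)*(3 + D)² = (4*D)*(3 + D)² = 4*D*(3 + D)²)
1/K(s(-12)) = 1/(4*(-12*(30 - 12))*(3 - 12*(30 - 12))²) = 1/(4*(-12*18)*(3 - 12*18)²) = 1/(4*(-216)*(3 - 216)²) = 1/(4*(-216)*(-213)²) = 1/(4*(-216)*45369) = 1/(-39198816) = -1/39198816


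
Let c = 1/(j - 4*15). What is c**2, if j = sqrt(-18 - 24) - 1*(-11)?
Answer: (49 - I*sqrt(42))**(-2) ≈ 0.00039526 + 0.00010642*I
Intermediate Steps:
j = 11 + I*sqrt(42) (j = sqrt(-42) + 11 = I*sqrt(42) + 11 = 11 + I*sqrt(42) ≈ 11.0 + 6.4807*I)
c = 1/(-49 + I*sqrt(42)) (c = 1/((11 + I*sqrt(42)) - 4*15) = 1/((11 + I*sqrt(42)) - 60) = 1/(-49 + I*sqrt(42)) ≈ -0.020057 - 0.0026528*I)
c**2 = (-7/349 - I*sqrt(42)/2443)**2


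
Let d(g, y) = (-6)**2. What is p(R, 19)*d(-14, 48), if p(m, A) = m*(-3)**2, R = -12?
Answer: -3888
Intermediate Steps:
d(g, y) = 36
p(m, A) = 9*m (p(m, A) = m*9 = 9*m)
p(R, 19)*d(-14, 48) = (9*(-12))*36 = -108*36 = -3888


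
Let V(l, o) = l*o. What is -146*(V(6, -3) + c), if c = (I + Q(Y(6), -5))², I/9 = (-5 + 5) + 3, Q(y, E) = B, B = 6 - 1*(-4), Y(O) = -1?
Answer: -197246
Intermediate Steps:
B = 10 (B = 6 + 4 = 10)
Q(y, E) = 10
I = 27 (I = 9*((-5 + 5) + 3) = 9*(0 + 3) = 9*3 = 27)
c = 1369 (c = (27 + 10)² = 37² = 1369)
-146*(V(6, -3) + c) = -146*(6*(-3) + 1369) = -146*(-18 + 1369) = -146*1351 = -197246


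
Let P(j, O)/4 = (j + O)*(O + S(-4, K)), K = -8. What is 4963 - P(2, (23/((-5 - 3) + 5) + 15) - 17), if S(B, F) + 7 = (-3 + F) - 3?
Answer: 36203/9 ≈ 4022.6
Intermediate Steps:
S(B, F) = -13 + F (S(B, F) = -7 + ((-3 + F) - 3) = -7 + (-6 + F) = -13 + F)
P(j, O) = 4*(-21 + O)*(O + j) (P(j, O) = 4*((j + O)*(O + (-13 - 8))) = 4*((O + j)*(O - 21)) = 4*((O + j)*(-21 + O)) = 4*((-21 + O)*(O + j)) = 4*(-21 + O)*(O + j))
4963 - P(2, (23/((-5 - 3) + 5) + 15) - 17) = 4963 - (-84*((23/((-5 - 3) + 5) + 15) - 17) - 84*2 + 4*((23/((-5 - 3) + 5) + 15) - 17)**2 + 4*((23/((-5 - 3) + 5) + 15) - 17)*2) = 4963 - (-84*((23/(-8 + 5) + 15) - 17) - 168 + 4*((23/(-8 + 5) + 15) - 17)**2 + 4*((23/(-8 + 5) + 15) - 17)*2) = 4963 - (-84*((23/(-3) + 15) - 17) - 168 + 4*((23/(-3) + 15) - 17)**2 + 4*((23/(-3) + 15) - 17)*2) = 4963 - (-84*((23*(-1/3) + 15) - 17) - 168 + 4*((23*(-1/3) + 15) - 17)**2 + 4*((23*(-1/3) + 15) - 17)*2) = 4963 - (-84*((-23/3 + 15) - 17) - 168 + 4*((-23/3 + 15) - 17)**2 + 4*((-23/3 + 15) - 17)*2) = 4963 - (-84*(22/3 - 17) - 168 + 4*(22/3 - 17)**2 + 4*(22/3 - 17)*2) = 4963 - (-84*(-29/3) - 168 + 4*(-29/3)**2 + 4*(-29/3)*2) = 4963 - (812 - 168 + 4*(841/9) - 232/3) = 4963 - (812 - 168 + 3364/9 - 232/3) = 4963 - 1*8464/9 = 4963 - 8464/9 = 36203/9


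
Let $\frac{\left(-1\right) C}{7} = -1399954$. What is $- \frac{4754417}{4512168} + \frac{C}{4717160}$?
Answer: $\frac{389115139039}{380082471480} \approx 1.0238$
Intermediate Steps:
$C = 9799678$ ($C = \left(-7\right) \left(-1399954\right) = 9799678$)
$- \frac{4754417}{4512168} + \frac{C}{4717160} = - \frac{4754417}{4512168} + \frac{9799678}{4717160} = \left(-4754417\right) \frac{1}{4512168} + 9799678 \cdot \frac{1}{4717160} = - \frac{4754417}{4512168} + \frac{699977}{336940} = \frac{389115139039}{380082471480}$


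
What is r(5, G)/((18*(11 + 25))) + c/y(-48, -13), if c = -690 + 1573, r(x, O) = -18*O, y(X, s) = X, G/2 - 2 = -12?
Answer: -2569/144 ≈ -17.840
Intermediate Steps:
G = -20 (G = 4 + 2*(-12) = 4 - 24 = -20)
c = 883
r(5, G)/((18*(11 + 25))) + c/y(-48, -13) = (-18*(-20))/((18*(11 + 25))) + 883/(-48) = 360/((18*36)) + 883*(-1/48) = 360/648 - 883/48 = 360*(1/648) - 883/48 = 5/9 - 883/48 = -2569/144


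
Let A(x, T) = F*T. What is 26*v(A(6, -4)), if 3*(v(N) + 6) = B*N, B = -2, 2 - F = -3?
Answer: 572/3 ≈ 190.67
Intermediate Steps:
F = 5 (F = 2 - 1*(-3) = 2 + 3 = 5)
A(x, T) = 5*T
v(N) = -6 - 2*N/3 (v(N) = -6 + (-2*N)/3 = -6 - 2*N/3)
26*v(A(6, -4)) = 26*(-6 - 10*(-4)/3) = 26*(-6 - ⅔*(-20)) = 26*(-6 + 40/3) = 26*(22/3) = 572/3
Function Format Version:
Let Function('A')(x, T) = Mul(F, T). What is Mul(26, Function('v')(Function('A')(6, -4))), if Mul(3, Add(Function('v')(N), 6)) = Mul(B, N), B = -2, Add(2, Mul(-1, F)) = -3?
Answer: Rational(572, 3) ≈ 190.67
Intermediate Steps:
F = 5 (F = Add(2, Mul(-1, -3)) = Add(2, 3) = 5)
Function('A')(x, T) = Mul(5, T)
Function('v')(N) = Add(-6, Mul(Rational(-2, 3), N)) (Function('v')(N) = Add(-6, Mul(Rational(1, 3), Mul(-2, N))) = Add(-6, Mul(Rational(-2, 3), N)))
Mul(26, Function('v')(Function('A')(6, -4))) = Mul(26, Add(-6, Mul(Rational(-2, 3), Mul(5, -4)))) = Mul(26, Add(-6, Mul(Rational(-2, 3), -20))) = Mul(26, Add(-6, Rational(40, 3))) = Mul(26, Rational(22, 3)) = Rational(572, 3)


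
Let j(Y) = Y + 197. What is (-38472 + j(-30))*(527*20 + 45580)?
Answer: -2149676600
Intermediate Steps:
j(Y) = 197 + Y
(-38472 + j(-30))*(527*20 + 45580) = (-38472 + (197 - 30))*(527*20 + 45580) = (-38472 + 167)*(10540 + 45580) = -38305*56120 = -2149676600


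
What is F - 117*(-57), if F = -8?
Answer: 6661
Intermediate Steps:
F - 117*(-57) = -8 - 117*(-57) = -8 + 6669 = 6661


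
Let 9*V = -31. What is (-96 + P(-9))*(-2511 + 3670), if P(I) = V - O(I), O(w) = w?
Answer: -943426/9 ≈ -1.0483e+5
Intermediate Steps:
V = -31/9 (V = (⅑)*(-31) = -31/9 ≈ -3.4444)
P(I) = -31/9 - I
(-96 + P(-9))*(-2511 + 3670) = (-96 + (-31/9 - 1*(-9)))*(-2511 + 3670) = (-96 + (-31/9 + 9))*1159 = (-96 + 50/9)*1159 = -814/9*1159 = -943426/9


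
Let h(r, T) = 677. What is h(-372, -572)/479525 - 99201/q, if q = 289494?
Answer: -15791124029/46273203450 ≈ -0.34126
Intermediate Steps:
h(-372, -572)/479525 - 99201/q = 677/479525 - 99201/289494 = 677*(1/479525) - 99201*1/289494 = 677/479525 - 33067/96498 = -15791124029/46273203450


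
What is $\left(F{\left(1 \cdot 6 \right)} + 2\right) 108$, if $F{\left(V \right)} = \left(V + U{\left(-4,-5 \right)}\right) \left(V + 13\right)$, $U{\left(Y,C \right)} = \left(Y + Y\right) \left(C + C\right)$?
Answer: $176688$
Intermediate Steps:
$U{\left(Y,C \right)} = 4 C Y$ ($U{\left(Y,C \right)} = 2 Y 2 C = 4 C Y$)
$F{\left(V \right)} = \left(13 + V\right) \left(80 + V\right)$ ($F{\left(V \right)} = \left(V + 4 \left(-5\right) \left(-4\right)\right) \left(V + 13\right) = \left(V + 80\right) \left(13 + V\right) = \left(80 + V\right) \left(13 + V\right) = \left(13 + V\right) \left(80 + V\right)$)
$\left(F{\left(1 \cdot 6 \right)} + 2\right) 108 = \left(\left(1040 + \left(1 \cdot 6\right)^{2} + 93 \cdot 1 \cdot 6\right) + 2\right) 108 = \left(\left(1040 + 6^{2} + 93 \cdot 6\right) + 2\right) 108 = \left(\left(1040 + 36 + 558\right) + 2\right) 108 = \left(1634 + 2\right) 108 = 1636 \cdot 108 = 176688$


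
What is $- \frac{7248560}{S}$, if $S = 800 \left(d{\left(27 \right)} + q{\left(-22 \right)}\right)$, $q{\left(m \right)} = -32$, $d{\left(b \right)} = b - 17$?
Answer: $\frac{8237}{20} \approx 411.85$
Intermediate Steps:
$d{\left(b \right)} = -17 + b$
$S = -17600$ ($S = 800 \left(\left(-17 + 27\right) - 32\right) = 800 \left(10 - 32\right) = 800 \left(-22\right) = -17600$)
$- \frac{7248560}{S} = - \frac{7248560}{-17600} = \left(-7248560\right) \left(- \frac{1}{17600}\right) = \frac{8237}{20}$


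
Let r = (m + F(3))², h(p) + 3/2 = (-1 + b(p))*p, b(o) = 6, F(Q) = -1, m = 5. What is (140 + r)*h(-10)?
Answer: -8034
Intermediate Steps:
h(p) = -3/2 + 5*p (h(p) = -3/2 + (-1 + 6)*p = -3/2 + 5*p)
r = 16 (r = (5 - 1)² = 4² = 16)
(140 + r)*h(-10) = (140 + 16)*(-3/2 + 5*(-10)) = 156*(-3/2 - 50) = 156*(-103/2) = -8034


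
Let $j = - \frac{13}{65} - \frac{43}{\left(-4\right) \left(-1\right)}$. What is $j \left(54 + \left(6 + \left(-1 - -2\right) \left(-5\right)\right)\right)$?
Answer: $- \frac{2409}{4} \approx -602.25$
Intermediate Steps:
$j = - \frac{219}{20}$ ($j = \left(-13\right) \frac{1}{65} - \frac{43}{4} = - \frac{1}{5} - \frac{43}{4} = - \frac{219}{20} \approx -10.95$)
$j \left(54 + \left(6 + \left(-1 - -2\right) \left(-5\right)\right)\right) = - \frac{219 \left(54 + \left(6 + \left(-1 - -2\right) \left(-5\right)\right)\right)}{20} = - \frac{219 \left(54 + \left(6 + \left(-1 + 2\right) \left(-5\right)\right)\right)}{20} = - \frac{219 \left(54 + \left(6 + 1 \left(-5\right)\right)\right)}{20} = - \frac{219 \left(54 + \left(6 - 5\right)\right)}{20} = - \frac{219 \left(54 + 1\right)}{20} = \left(- \frac{219}{20}\right) 55 = - \frac{2409}{4}$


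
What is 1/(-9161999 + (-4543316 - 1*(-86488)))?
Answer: -1/13618827 ≈ -7.3428e-8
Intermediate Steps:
1/(-9161999 + (-4543316 - 1*(-86488))) = 1/(-9161999 + (-4543316 + 86488)) = 1/(-9161999 - 4456828) = 1/(-13618827) = -1/13618827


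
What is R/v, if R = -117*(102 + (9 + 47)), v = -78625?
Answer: 18486/78625 ≈ 0.23512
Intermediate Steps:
R = -18486 (R = -117*(102 + 56) = -117*158 = -18486)
R/v = -18486/(-78625) = -18486*(-1/78625) = 18486/78625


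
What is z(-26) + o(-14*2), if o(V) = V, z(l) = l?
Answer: -54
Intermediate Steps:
z(-26) + o(-14*2) = -26 - 14*2 = -26 - 28 = -54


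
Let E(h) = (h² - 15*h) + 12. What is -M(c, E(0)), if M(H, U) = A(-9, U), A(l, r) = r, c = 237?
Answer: -12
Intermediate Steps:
E(h) = 12 + h² - 15*h
M(H, U) = U
-M(c, E(0)) = -(12 + 0² - 15*0) = -(12 + 0 + 0) = -1*12 = -12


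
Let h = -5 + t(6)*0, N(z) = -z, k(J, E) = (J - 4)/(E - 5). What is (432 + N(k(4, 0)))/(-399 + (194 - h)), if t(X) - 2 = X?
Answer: -54/25 ≈ -2.1600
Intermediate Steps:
t(X) = 2 + X
k(J, E) = (-4 + J)/(-5 + E)
h = -5 (h = -5 + (2 + 6)*0 = -5 + 8*0 = -5 + 0 = -5)
(432 + N(k(4, 0)))/(-399 + (194 - h)) = (432 - (-4 + 4)/(-5 + 0))/(-399 + (194 - 1*(-5))) = (432 - 0/(-5))/(-399 + (194 + 5)) = (432 - (-1)*0/5)/(-399 + 199) = (432 - 1*0)/(-200) = (432 + 0)*(-1/200) = 432*(-1/200) = -54/25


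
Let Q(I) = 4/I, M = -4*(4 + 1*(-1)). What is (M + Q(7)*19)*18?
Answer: -144/7 ≈ -20.571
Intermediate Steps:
M = -12 (M = -4*(4 - 1) = -4*3 = -12)
(M + Q(7)*19)*18 = (-12 + (4/7)*19)*18 = (-12 + 76/7)*18 = -8/7*18 = -144/7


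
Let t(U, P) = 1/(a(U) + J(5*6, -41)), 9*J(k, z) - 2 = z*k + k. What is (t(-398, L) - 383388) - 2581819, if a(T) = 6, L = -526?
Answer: -3392196817/1144 ≈ -2.9652e+6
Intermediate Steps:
J(k, z) = 2/9 + k/9 + k*z/9 (J(k, z) = 2/9 + (z*k + k)/9 = 2/9 + (k*z + k)/9 = 2/9 + (k + k*z)/9 = 2/9 + (k/9 + k*z/9) = 2/9 + k/9 + k*z/9)
t(U, P) = -9/1144 (t(U, P) = 1/(6 + (2/9 + (5*6)/9 + (1/9)*(5*6)*(-41))) = 1/(6 + (2/9 + (1/9)*30 + (1/9)*30*(-41))) = 1/(6 + (2/9 + 10/3 - 410/3)) = 1/(6 - 1198/9) = 1/(-1144/9) = -9/1144)
(t(-398, L) - 383388) - 2581819 = (-9/1144 - 383388) - 2581819 = -438595881/1144 - 2581819 = -3392196817/1144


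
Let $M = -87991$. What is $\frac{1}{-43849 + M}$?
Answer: $- \frac{1}{131840} \approx -7.585 \cdot 10^{-6}$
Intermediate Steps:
$\frac{1}{-43849 + M} = \frac{1}{-43849 - 87991} = \frac{1}{-131840} = - \frac{1}{131840}$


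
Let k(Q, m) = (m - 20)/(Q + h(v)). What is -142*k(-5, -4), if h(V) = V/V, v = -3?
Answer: -852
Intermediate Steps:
h(V) = 1
k(Q, m) = (-20 + m)/(1 + Q) (k(Q, m) = (m - 20)/(Q + 1) = (-20 + m)/(1 + Q))
-142*k(-5, -4) = -142*(-20 - 4)/(1 - 5) = -142*(-24)/(-4) = -(-71)*(-24)/2 = -142*6 = -852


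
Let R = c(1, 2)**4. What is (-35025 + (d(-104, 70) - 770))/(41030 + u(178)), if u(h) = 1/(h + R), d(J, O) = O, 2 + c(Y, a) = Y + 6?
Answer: -28687175/32947091 ≈ -0.87070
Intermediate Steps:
c(Y, a) = 4 + Y (c(Y, a) = -2 + (Y + 6) = -2 + (6 + Y) = 4 + Y)
R = 625 (R = (4 + 1)**4 = 5**4 = 625)
u(h) = 1/(625 + h) (u(h) = 1/(h + 625) = 1/(625 + h))
(-35025 + (d(-104, 70) - 770))/(41030 + u(178)) = (-35025 + (70 - 770))/(41030 + 1/(625 + 178)) = (-35025 - 700)/(41030 + 1/803) = -35725/(41030 + 1/803) = -35725/32947091/803 = -35725*803/32947091 = -28687175/32947091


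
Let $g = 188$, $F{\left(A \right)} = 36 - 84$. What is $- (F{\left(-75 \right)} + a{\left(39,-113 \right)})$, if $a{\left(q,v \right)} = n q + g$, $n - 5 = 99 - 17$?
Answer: $-3533$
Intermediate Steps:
$F{\left(A \right)} = -48$
$n = 87$ ($n = 5 + \left(99 - 17\right) = 5 + 82 = 87$)
$a{\left(q,v \right)} = 188 + 87 q$ ($a{\left(q,v \right)} = 87 q + 188 = 188 + 87 q$)
$- (F{\left(-75 \right)} + a{\left(39,-113 \right)}) = - (-48 + \left(188 + 87 \cdot 39\right)) = - (-48 + \left(188 + 3393\right)) = - (-48 + 3581) = \left(-1\right) 3533 = -3533$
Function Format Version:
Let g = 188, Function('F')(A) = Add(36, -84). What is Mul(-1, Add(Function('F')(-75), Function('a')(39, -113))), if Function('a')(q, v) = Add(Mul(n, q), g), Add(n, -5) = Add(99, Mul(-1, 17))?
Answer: -3533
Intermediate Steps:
Function('F')(A) = -48
n = 87 (n = Add(5, Add(99, Mul(-1, 17))) = Add(5, Add(99, -17)) = Add(5, 82) = 87)
Function('a')(q, v) = Add(188, Mul(87, q)) (Function('a')(q, v) = Add(Mul(87, q), 188) = Add(188, Mul(87, q)))
Mul(-1, Add(Function('F')(-75), Function('a')(39, -113))) = Mul(-1, Add(-48, Add(188, Mul(87, 39)))) = Mul(-1, Add(-48, Add(188, 3393))) = Mul(-1, Add(-48, 3581)) = Mul(-1, 3533) = -3533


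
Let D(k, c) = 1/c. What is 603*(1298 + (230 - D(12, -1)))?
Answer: 921987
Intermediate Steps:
603*(1298 + (230 - D(12, -1))) = 603*(1298 + (230 - 1/(-1))) = 603*(1298 + (230 - 1*(-1))) = 603*(1298 + (230 + 1)) = 603*(1298 + 231) = 603*1529 = 921987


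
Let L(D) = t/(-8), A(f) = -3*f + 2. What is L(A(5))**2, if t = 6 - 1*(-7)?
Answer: 169/64 ≈ 2.6406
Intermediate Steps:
t = 13 (t = 6 + 7 = 13)
A(f) = 2 - 3*f
L(D) = -13/8 (L(D) = 13/(-8) = 13*(-1/8) = -13/8)
L(A(5))**2 = (-13/8)**2 = 169/64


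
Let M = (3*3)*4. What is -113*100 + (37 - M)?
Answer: -11299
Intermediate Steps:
M = 36 (M = 9*4 = 36)
-113*100 + (37 - M) = -113*100 + (37 - 1*36) = -11300 + (37 - 36) = -11300 + 1 = -11299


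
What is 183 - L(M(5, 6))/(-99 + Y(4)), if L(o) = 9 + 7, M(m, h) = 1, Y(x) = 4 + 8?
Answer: 15937/87 ≈ 183.18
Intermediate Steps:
Y(x) = 12
L(o) = 16
183 - L(M(5, 6))/(-99 + Y(4)) = 183 - 16/(-99 + 12) = 183 - 16/(-87) = 183 - 16*(-1)/87 = 183 - 1*(-16/87) = 183 + 16/87 = 15937/87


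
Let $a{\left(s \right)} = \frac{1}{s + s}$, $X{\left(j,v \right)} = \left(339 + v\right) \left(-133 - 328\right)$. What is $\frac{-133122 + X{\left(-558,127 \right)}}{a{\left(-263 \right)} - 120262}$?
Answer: $\frac{183020648}{63257813} \approx 2.8932$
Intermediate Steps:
$X{\left(j,v \right)} = -156279 - 461 v$ ($X{\left(j,v \right)} = \left(339 + v\right) \left(-461\right) = -156279 - 461 v$)
$a{\left(s \right)} = \frac{1}{2 s}$
$\frac{-133122 + X{\left(-558,127 \right)}}{a{\left(-263 \right)} - 120262} = \frac{-133122 - 214826}{\frac{1}{2 \left(-263\right)} - 120262} = \frac{-133122 - 214826}{\frac{1}{2} \left(- \frac{1}{263}\right) - 120262} = \frac{-133122 - 214826}{- \frac{1}{526} - 120262} = - \frac{347948}{- \frac{63257813}{526}} = \left(-347948\right) \left(- \frac{526}{63257813}\right) = \frac{183020648}{63257813}$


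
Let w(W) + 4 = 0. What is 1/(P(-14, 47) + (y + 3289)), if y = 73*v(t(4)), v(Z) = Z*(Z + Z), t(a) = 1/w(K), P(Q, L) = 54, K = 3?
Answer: 8/26817 ≈ 0.00029832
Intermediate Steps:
w(W) = -4 (w(W) = -4 + 0 = -4)
t(a) = -¼ (t(a) = 1/(-4) = -¼)
v(Z) = 2*Z² (v(Z) = Z*(2*Z) = 2*Z²)
y = 73/8 (y = 73*(2*(-¼)²) = 73*(2*(1/16)) = 73*(⅛) = 73/8 ≈ 9.1250)
1/(P(-14, 47) + (y + 3289)) = 1/(54 + (73/8 + 3289)) = 1/(54 + 26385/8) = 1/(26817/8) = 8/26817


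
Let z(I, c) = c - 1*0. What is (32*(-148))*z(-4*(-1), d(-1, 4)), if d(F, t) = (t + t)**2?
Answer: -303104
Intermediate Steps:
d(F, t) = 4*t**2 (d(F, t) = (2*t)**2 = 4*t**2)
z(I, c) = c (z(I, c) = c + 0 = c)
(32*(-148))*z(-4*(-1), d(-1, 4)) = (32*(-148))*(4*4**2) = -18944*16 = -4736*64 = -303104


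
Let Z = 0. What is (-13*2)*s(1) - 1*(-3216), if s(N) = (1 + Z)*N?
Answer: 3190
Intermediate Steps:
s(N) = N (s(N) = (1 + 0)*N = 1*N = N)
(-13*2)*s(1) - 1*(-3216) = -13*2*1 - 1*(-3216) = -26*1 + 3216 = -26 + 3216 = 3190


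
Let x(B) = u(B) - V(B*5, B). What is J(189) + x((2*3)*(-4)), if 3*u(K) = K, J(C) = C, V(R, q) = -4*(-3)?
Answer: 169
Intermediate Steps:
V(R, q) = 12
u(K) = K/3
x(B) = -12 + B/3 (x(B) = B/3 - 1*12 = B/3 - 12 = -12 + B/3)
J(189) + x((2*3)*(-4)) = 189 + (-12 + ((2*3)*(-4))/3) = 189 + (-12 + (6*(-4))/3) = 189 + (-12 + (1/3)*(-24)) = 189 + (-12 - 8) = 189 - 20 = 169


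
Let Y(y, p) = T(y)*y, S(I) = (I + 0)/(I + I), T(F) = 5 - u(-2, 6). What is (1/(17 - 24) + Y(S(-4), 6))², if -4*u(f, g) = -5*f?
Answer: 10201/784 ≈ 13.011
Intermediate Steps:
u(f, g) = 5*f/4 (u(f, g) = -(-5)*f/4 = 5*f/4)
T(F) = 15/2 (T(F) = 5 - 5*(-2)/4 = 5 - 1*(-5/2) = 5 + 5/2 = 15/2)
S(I) = ½ (S(I) = I/((2*I)) = I*(1/(2*I)) = ½)
Y(y, p) = 15*y/2
(1/(17 - 24) + Y(S(-4), 6))² = (1/(17 - 24) + (15/2)*(½))² = (1/(-7) + 15/4)² = (-⅐ + 15/4)² = (101/28)² = 10201/784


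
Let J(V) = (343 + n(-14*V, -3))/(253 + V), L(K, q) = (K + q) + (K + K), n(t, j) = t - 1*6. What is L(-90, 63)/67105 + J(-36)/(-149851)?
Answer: -6787592374/2182098044035 ≈ -0.0031106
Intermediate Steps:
n(t, j) = -6 + t (n(t, j) = t - 6 = -6 + t)
L(K, q) = q + 3*K (L(K, q) = (K + q) + 2*K = q + 3*K)
J(V) = (337 - 14*V)/(253 + V) (J(V) = (343 + (-6 - 14*V))/(253 + V) = (337 - 14*V)/(253 + V))
L(-90, 63)/67105 + J(-36)/(-149851) = (63 + 3*(-90))/67105 + ((337 - 14*(-36))/(253 - 36))/(-149851) = (63 - 270)*(1/67105) + ((337 + 504)/217)*(-1/149851) = -207*1/67105 + ((1/217)*841)*(-1/149851) = -207/67105 + (841/217)*(-1/149851) = -207/67105 - 841/32517667 = -6787592374/2182098044035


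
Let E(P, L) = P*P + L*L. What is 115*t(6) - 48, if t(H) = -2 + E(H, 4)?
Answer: 5702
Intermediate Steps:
E(P, L) = L**2 + P**2 (E(P, L) = P**2 + L**2 = L**2 + P**2)
t(H) = 14 + H**2 (t(H) = -2 + (4**2 + H**2) = -2 + (16 + H**2) = 14 + H**2)
115*t(6) - 48 = 115*(14 + 6**2) - 48 = 115*(14 + 36) - 48 = 115*50 - 48 = 5750 - 48 = 5702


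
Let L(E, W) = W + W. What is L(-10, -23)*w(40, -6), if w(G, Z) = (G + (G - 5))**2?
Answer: -258750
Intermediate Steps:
L(E, W) = 2*W
w(G, Z) = (-5 + 2*G)**2 (w(G, Z) = (G + (-5 + G))**2 = (-5 + 2*G)**2)
L(-10, -23)*w(40, -6) = (2*(-23))*(-5 + 2*40)**2 = -46*(-5 + 80)**2 = -46*75**2 = -46*5625 = -258750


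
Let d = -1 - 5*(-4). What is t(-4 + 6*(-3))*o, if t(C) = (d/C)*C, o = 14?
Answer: 266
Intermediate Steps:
d = 19 (d = -1 + 20 = 19)
t(C) = 19 (t(C) = (19/C)*C = 19)
t(-4 + 6*(-3))*o = 19*14 = 266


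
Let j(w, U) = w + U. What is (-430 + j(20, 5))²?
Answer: 164025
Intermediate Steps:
j(w, U) = U + w
(-430 + j(20, 5))² = (-430 + (5 + 20))² = (-430 + 25)² = (-405)² = 164025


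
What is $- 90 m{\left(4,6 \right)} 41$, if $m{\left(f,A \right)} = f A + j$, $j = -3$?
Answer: $-77490$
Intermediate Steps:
$m{\left(f,A \right)} = -3 + A f$ ($m{\left(f,A \right)} = f A - 3 = A f - 3 = -3 + A f$)
$- 90 m{\left(4,6 \right)} 41 = - 90 \left(-3 + 6 \cdot 4\right) 41 = - 90 \left(-3 + 24\right) 41 = \left(-90\right) 21 \cdot 41 = \left(-1890\right) 41 = -77490$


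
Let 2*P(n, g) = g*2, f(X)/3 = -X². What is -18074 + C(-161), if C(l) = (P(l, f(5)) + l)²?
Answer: 37622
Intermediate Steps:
f(X) = -3*X² (f(X) = 3*(-X²) = -3*X²)
P(n, g) = g (P(n, g) = (g*2)/2 = (2*g)/2 = g)
C(l) = (-75 + l)² (C(l) = (-3*5² + l)² = (-3*25 + l)² = (-75 + l)²)
-18074 + C(-161) = -18074 + (-75 - 161)² = -18074 + (-236)² = -18074 + 55696 = 37622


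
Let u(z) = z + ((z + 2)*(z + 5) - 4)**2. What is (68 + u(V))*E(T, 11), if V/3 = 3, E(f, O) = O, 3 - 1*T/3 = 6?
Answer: 248347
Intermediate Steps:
T = -9 (T = 9 - 3*6 = 9 - 18 = -9)
V = 9 (V = 3*3 = 9)
u(z) = z + (-4 + (2 + z)*(5 + z))**2 (u(z) = z + ((2 + z)*(5 + z) - 4)**2 = z + (-4 + (2 + z)*(5 + z))**2)
(68 + u(V))*E(T, 11) = (68 + (9 + (6 + 9**2 + 7*9)**2))*11 = (68 + (9 + (6 + 81 + 63)**2))*11 = (68 + (9 + 150**2))*11 = (68 + (9 + 22500))*11 = (68 + 22509)*11 = 22577*11 = 248347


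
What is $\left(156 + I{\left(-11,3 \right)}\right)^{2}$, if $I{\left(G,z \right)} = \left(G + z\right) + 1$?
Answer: $22201$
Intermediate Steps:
$I{\left(G,z \right)} = 1 + G + z$
$\left(156 + I{\left(-11,3 \right)}\right)^{2} = \left(156 + \left(1 - 11 + 3\right)\right)^{2} = \left(156 - 7\right)^{2} = 149^{2} = 22201$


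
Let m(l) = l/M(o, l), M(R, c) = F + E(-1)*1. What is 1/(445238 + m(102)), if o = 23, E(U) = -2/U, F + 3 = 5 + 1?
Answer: 5/2226292 ≈ 2.2459e-6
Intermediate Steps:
F = 3 (F = -3 + (5 + 1) = -3 + 6 = 3)
M(R, c) = 5 (M(R, c) = 3 - 2/(-1)*1 = 3 - 2*(-1)*1 = 3 + 2*1 = 3 + 2 = 5)
m(l) = l/5
1/(445238 + m(102)) = 1/(445238 + (1/5)*102) = 1/(445238 + 102/5) = 1/(2226292/5) = 5/2226292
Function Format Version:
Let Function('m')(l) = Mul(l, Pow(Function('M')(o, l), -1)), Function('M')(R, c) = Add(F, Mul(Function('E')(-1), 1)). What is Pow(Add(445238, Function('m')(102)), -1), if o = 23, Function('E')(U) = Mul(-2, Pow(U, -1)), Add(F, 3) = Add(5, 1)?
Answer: Rational(5, 2226292) ≈ 2.2459e-6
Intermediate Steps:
F = 3 (F = Add(-3, Add(5, 1)) = Add(-3, 6) = 3)
Function('M')(R, c) = 5 (Function('M')(R, c) = Add(3, Mul(Mul(-2, Pow(-1, -1)), 1)) = Add(3, Mul(Mul(-2, -1), 1)) = Add(3, Mul(2, 1)) = Add(3, 2) = 5)
Function('m')(l) = Mul(Rational(1, 5), l) (Function('m')(l) = Mul(l, Pow(5, -1)) = Mul(l, Rational(1, 5)) = Mul(Rational(1, 5), l))
Pow(Add(445238, Function('m')(102)), -1) = Pow(Add(445238, Mul(Rational(1, 5), 102)), -1) = Pow(Add(445238, Rational(102, 5)), -1) = Pow(Rational(2226292, 5), -1) = Rational(5, 2226292)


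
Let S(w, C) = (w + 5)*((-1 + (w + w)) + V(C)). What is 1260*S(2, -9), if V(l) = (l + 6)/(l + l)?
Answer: 27930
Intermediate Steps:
V(l) = (6 + l)/(2*l) (V(l) = (6 + l)/((2*l)) = (6 + l)*(1/(2*l)) = (6 + l)/(2*l))
S(w, C) = (5 + w)*(-1 + 2*w + (6 + C)/(2*C)) (S(w, C) = (w + 5)*((-1 + (w + w)) + (6 + C)/(2*C)) = (5 + w)*((-1 + 2*w) + (6 + C)/(2*C)) = (5 + w)*(-1 + 2*w + (6 + C)/(2*C)))
1260*S(2, -9) = 1260*(-5/2 + 2*2**2 + 15/(-9) + (19/2)*2 + 3*2/(-9)) = 1260*(-5/2 + 2*4 + 15*(-1/9) + 19 + 3*2*(-1/9)) = 1260*(-5/2 + 8 - 5/3 + 19 - 2/3) = 1260*(133/6) = 27930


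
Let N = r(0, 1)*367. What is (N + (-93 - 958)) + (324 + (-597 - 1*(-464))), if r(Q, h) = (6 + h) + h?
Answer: 2076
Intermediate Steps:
r(Q, h) = 6 + 2*h
N = 2936 (N = (6 + 2*1)*367 = (6 + 2)*367 = 8*367 = 2936)
(N + (-93 - 958)) + (324 + (-597 - 1*(-464))) = (2936 + (-93 - 958)) + (324 + (-597 - 1*(-464))) = (2936 - 1051) + (324 + (-597 + 464)) = 1885 + (324 - 133) = 1885 + 191 = 2076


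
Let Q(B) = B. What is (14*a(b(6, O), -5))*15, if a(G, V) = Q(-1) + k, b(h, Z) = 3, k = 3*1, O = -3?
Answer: 420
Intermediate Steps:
k = 3
a(G, V) = 2 (a(G, V) = -1 + 3 = 2)
(14*a(b(6, O), -5))*15 = (14*2)*15 = 28*15 = 420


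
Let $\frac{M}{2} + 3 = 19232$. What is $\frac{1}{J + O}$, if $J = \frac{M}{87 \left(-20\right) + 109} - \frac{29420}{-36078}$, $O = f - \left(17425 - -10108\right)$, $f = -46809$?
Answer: $- \frac{4203087}{312561572590} \approx -1.3447 \cdot 10^{-5}$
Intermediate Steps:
$M = 38458$ ($M = -6 + 2 \cdot 19232 = -6 + 38464 = 38458$)
$O = -74342$ ($O = -46809 - \left(17425 - -10108\right) = -46809 - \left(17425 + 10108\right) = -46809 - 27533 = -74342$)
$J = - \frac{95678836}{4203087}$ ($J = \frac{38458}{87 \left(-20\right) + 109} - \frac{29420}{-36078} = \frac{38458}{-1740 + 109} - - \frac{14710}{18039} = \frac{38458}{-1631} + \frac{14710}{18039} = 38458 \left(- \frac{1}{1631}\right) + \frac{14710}{18039} = - \frac{5494}{233} + \frac{14710}{18039} = - \frac{95678836}{4203087} \approx -22.764$)
$\frac{1}{J + O} = \frac{1}{- \frac{95678836}{4203087} - 74342} = \frac{1}{- \frac{312561572590}{4203087}} = - \frac{4203087}{312561572590}$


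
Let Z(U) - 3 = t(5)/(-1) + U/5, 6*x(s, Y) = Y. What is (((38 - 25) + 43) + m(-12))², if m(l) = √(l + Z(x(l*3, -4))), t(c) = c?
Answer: 46828/15 + 224*I*√795/15 ≈ 3121.9 + 421.06*I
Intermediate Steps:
x(s, Y) = Y/6
Z(U) = -2 + U/5 (Z(U) = 3 + (5/(-1) + U/5) = 3 + (5*(-1) + U*(⅕)) = 3 + (-5 + U/5) = -2 + U/5)
m(l) = √(-32/15 + l) (m(l) = √(l + (-2 + ((⅙)*(-4))/5)) = √(l + (-2 + (⅕)*(-⅔))) = √(l + (-2 - 2/15)) = √(l - 32/15) = √(-32/15 + l))
(((38 - 25) + 43) + m(-12))² = (((38 - 25) + 43) + √(-480 + 225*(-12))/15)² = ((13 + 43) + √(-480 - 2700)/15)² = (56 + √(-3180)/15)² = (56 + (2*I*√795)/15)² = (56 + 2*I*√795/15)²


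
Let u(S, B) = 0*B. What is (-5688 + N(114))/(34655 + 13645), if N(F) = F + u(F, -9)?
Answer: -929/8050 ≈ -0.11540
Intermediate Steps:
u(S, B) = 0
N(F) = F (N(F) = F + 0 = F)
(-5688 + N(114))/(34655 + 13645) = (-5688 + 114)/(34655 + 13645) = -5574/48300 = -5574*1/48300 = -929/8050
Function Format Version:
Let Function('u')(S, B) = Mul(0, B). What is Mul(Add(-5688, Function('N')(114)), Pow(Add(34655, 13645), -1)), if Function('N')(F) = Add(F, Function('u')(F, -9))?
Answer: Rational(-929, 8050) ≈ -0.11540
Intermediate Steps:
Function('u')(S, B) = 0
Function('N')(F) = F (Function('N')(F) = Add(F, 0) = F)
Mul(Add(-5688, Function('N')(114)), Pow(Add(34655, 13645), -1)) = Mul(Add(-5688, 114), Pow(Add(34655, 13645), -1)) = Mul(-5574, Pow(48300, -1)) = Mul(-5574, Rational(1, 48300)) = Rational(-929, 8050)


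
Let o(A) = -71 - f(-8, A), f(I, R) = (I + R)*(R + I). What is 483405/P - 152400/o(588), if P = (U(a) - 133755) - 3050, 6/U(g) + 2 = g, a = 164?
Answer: -1276224186595/414278124238 ≈ -3.0806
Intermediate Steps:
f(I, R) = (I + R)² (f(I, R) = (I + R)*(I + R) = (I + R)²)
o(A) = -71 - (-8 + A)²
U(g) = 6/(-2 + g)
P = -3693734/27 (P = (6/(-2 + 164) - 133755) - 3050 = (6/162 - 133755) - 3050 = (6*(1/162) - 133755) - 3050 = (1/27 - 133755) - 3050 = -3611384/27 - 3050 = -3693734/27 ≈ -1.3681e+5)
483405/P - 152400/o(588) = 483405/(-3693734/27) - 152400/(-71 - (-8 + 588)²) = 483405*(-27/3693734) - 152400/(-71 - 1*580²) = -13051935/3693734 - 152400/(-71 - 1*336400) = -13051935/3693734 - 152400/(-71 - 336400) = -13051935/3693734 - 152400/(-336471) = -13051935/3693734 - 152400*(-1/336471) = -13051935/3693734 + 50800/112157 = -1276224186595/414278124238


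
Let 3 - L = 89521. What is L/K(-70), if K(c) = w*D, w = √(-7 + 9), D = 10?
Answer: -44759*√2/10 ≈ -6329.9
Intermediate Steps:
L = -89518 (L = 3 - 1*89521 = 3 - 89521 = -89518)
w = √2 ≈ 1.4142
K(c) = 10*√2 (K(c) = √2*10 = 10*√2)
L/K(-70) = -89518*√2/20 = -44759*√2/10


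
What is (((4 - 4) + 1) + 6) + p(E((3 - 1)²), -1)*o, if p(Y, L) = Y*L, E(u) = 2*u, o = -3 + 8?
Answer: -33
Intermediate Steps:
o = 5
p(Y, L) = L*Y
(((4 - 4) + 1) + 6) + p(E((3 - 1)²), -1)*o = (((4 - 4) + 1) + 6) - 2*(3 - 1)²*5 = ((0 + 1) + 6) - 2*2²*5 = (1 + 6) - 2*4*5 = 7 - 1*8*5 = 7 - 8*5 = 7 - 40 = -33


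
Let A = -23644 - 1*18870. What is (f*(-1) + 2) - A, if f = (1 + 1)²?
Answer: 42512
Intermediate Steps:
f = 4 (f = 2² = 4)
A = -42514 (A = -23644 - 18870 = -42514)
(f*(-1) + 2) - A = (4*(-1) + 2) - 1*(-42514) = (-4 + 2) + 42514 = -2 + 42514 = 42512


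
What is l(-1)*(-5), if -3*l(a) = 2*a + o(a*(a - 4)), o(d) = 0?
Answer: -10/3 ≈ -3.3333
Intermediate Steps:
l(a) = -2*a/3 (l(a) = -(2*a + 0)/3 = -2*a/3)
l(-1)*(-5) = -⅔*(-1)*(-5) = (⅔)*(-5) = -10/3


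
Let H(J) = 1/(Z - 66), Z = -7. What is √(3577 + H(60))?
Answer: 32*√18615/73 ≈ 59.808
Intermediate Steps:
H(J) = -1/73 (H(J) = 1/(-7 - 66) = 1/(-73) = -1/73)
√(3577 + H(60)) = √(3577 - 1/73) = √(261120/73) = 32*√18615/73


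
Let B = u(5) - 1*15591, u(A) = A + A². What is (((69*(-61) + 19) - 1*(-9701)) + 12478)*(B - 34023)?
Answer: -891966576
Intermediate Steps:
B = -15561 (B = 5*(1 + 5) - 1*15591 = 5*6 - 15591 = 30 - 15591 = -15561)
(((69*(-61) + 19) - 1*(-9701)) + 12478)*(B - 34023) = (((69*(-61) + 19) - 1*(-9701)) + 12478)*(-15561 - 34023) = (((-4209 + 19) + 9701) + 12478)*(-49584) = ((-4190 + 9701) + 12478)*(-49584) = (5511 + 12478)*(-49584) = 17989*(-49584) = -891966576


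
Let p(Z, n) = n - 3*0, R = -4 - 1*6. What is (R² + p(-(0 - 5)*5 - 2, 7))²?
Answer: 11449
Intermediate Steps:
R = -10 (R = -4 - 6 = -10)
p(Z, n) = n (p(Z, n) = n + 0 = n)
(R² + p(-(0 - 5)*5 - 2, 7))² = ((-10)² + 7)² = (100 + 7)² = 107² = 11449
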